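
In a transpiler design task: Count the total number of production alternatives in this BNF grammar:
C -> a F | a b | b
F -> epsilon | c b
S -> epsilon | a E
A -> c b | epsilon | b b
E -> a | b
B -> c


Counting alternatives per rule:
  C: 3 alternative(s)
  F: 2 alternative(s)
  S: 2 alternative(s)
  A: 3 alternative(s)
  E: 2 alternative(s)
  B: 1 alternative(s)
Sum: 3 + 2 + 2 + 3 + 2 + 1 = 13

13


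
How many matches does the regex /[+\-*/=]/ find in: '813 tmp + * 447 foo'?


Pattern: /[+\-*/=]/ (operators)
Input: '813 tmp + * 447 foo'
Scanning for matches:
  Match 1: '+'
  Match 2: '*'
Total matches: 2

2


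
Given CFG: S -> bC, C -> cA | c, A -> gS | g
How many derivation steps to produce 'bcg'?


Grammar: S -> bC, C -> cA | c, A -> gS | g
Deriving 'bcg':
Step 1: S -> bC => bC
Step 2: C -> cA => bcA
Step 3: A -> g => bcg
Total derivation steps: 3

3


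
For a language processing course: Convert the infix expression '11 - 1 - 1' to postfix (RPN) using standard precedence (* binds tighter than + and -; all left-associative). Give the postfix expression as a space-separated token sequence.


Applying the shunting-yard algorithm:
  Operand 11 -> output
  Push '-' onto operator stack -> op-stack: [-]
  Operand 1 -> output
  See '-' (prec 1); top '-' (prec 1) >= it -> pop '-' to output
  Push '-' onto operator stack -> op-stack: [-]
  Operand 1 -> output
  End of input: pop '-' to output
Postfix result: 11 1 - 1 -

11 1 - 1 -


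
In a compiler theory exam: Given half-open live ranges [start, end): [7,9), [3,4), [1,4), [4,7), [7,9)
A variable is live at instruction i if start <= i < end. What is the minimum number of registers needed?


Live ranges:
  Var0: [7, 9)
  Var1: [3, 4)
  Var2: [1, 4)
  Var3: [4, 7)
  Var4: [7, 9)
Sweep-line events (position, delta, active):
  pos=1 start -> active=1
  pos=3 start -> active=2
  pos=4 end -> active=1
  pos=4 end -> active=0
  pos=4 start -> active=1
  pos=7 end -> active=0
  pos=7 start -> active=1
  pos=7 start -> active=2
  pos=9 end -> active=1
  pos=9 end -> active=0
Maximum simultaneous active: 2
Minimum registers needed: 2

2


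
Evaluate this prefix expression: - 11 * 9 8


Parsing prefix expression: - 11 * 9 8
Step 1: Innermost operation '* 9 8'
  9 * 8 = 72
Step 2: Outer operation '- 11 [72]'
  11 - 72 = -61

-61


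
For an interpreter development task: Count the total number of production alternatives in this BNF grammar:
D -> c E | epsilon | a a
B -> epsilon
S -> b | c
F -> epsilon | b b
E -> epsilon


Counting alternatives per rule:
  D: 3 alternative(s)
  B: 1 alternative(s)
  S: 2 alternative(s)
  F: 2 alternative(s)
  E: 1 alternative(s)
Sum: 3 + 1 + 2 + 2 + 1 = 9

9


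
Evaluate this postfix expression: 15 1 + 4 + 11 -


Processing tokens left to right:
Push 15, Push 1
Pop 15 and 1, compute 15 + 1 = 16, push 16
Push 4
Pop 16 and 4, compute 16 + 4 = 20, push 20
Push 11
Pop 20 and 11, compute 20 - 11 = 9, push 9
Stack result: 9

9


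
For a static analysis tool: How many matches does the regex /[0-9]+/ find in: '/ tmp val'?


Pattern: /[0-9]+/ (int literals)
Input: '/ tmp val'
Scanning for matches:
Total matches: 0

0


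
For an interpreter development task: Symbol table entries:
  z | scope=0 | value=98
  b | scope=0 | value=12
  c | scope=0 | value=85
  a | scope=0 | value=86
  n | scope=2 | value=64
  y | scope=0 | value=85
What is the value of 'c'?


Searching symbol table for 'c':
  z | scope=0 | value=98
  b | scope=0 | value=12
  c | scope=0 | value=85 <- MATCH
  a | scope=0 | value=86
  n | scope=2 | value=64
  y | scope=0 | value=85
Found 'c' at scope 0 with value 85

85


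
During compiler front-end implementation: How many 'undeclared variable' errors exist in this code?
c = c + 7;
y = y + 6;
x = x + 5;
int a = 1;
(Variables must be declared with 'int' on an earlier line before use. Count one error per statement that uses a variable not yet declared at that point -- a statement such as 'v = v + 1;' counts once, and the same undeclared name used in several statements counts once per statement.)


Scanning code line by line:
  Line 1: use 'c' -> ERROR (undeclared)
  Line 2: use 'y' -> ERROR (undeclared)
  Line 3: use 'x' -> ERROR (undeclared)
  Line 4: declare 'a' -> declared = ['a']
Total undeclared variable errors: 3

3


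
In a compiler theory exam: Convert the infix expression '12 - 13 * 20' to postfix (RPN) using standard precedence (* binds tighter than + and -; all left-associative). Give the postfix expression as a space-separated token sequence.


Applying the shunting-yard algorithm:
  Operand 12 -> output
  Push '-' onto operator stack -> op-stack: [-]
  Operand 13 -> output
  Push '*' onto operator stack -> op-stack: [-, *]
  Operand 20 -> output
  End of input: pop '*' to output
  End of input: pop '-' to output
Postfix result: 12 13 20 * -

12 13 20 * -


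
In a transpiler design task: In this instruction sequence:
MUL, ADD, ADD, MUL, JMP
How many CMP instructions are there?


Scanning instruction sequence for CMP:
  Position 1: MUL
  Position 2: ADD
  Position 3: ADD
  Position 4: MUL
  Position 5: JMP
Matches at positions: []
Total CMP count: 0

0


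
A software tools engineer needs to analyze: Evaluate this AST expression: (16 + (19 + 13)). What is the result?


Expression: (16 + (19 + 13))
Evaluating step by step:
  19 + 13 = 32
  16 + 32 = 48
Result: 48

48


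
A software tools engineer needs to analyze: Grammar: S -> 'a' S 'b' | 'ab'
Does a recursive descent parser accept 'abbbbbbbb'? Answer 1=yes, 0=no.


Grammar accepts strings of the form a^n b^n (n >= 1)
Word: 'abbbbbbbb'
Counting: 1 a's and 8 b's
Check: 1 == 8? No
Mismatch: a-count != b-count
Rejected

0


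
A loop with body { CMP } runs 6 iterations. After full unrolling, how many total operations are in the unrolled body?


Loop body operations: CMP (1 op per iteration)
Unrolling 6 iterations:
  Iteration 1: CMP (1 ops)
  Iteration 2: CMP (1 ops)
  Iteration 3: CMP (1 ops)
  Iteration 4: CMP (1 ops)
  Iteration 5: CMP (1 ops)
  Iteration 6: CMP (1 ops)
Total: 6 iterations * 1 ops/iter = 6 operations

6


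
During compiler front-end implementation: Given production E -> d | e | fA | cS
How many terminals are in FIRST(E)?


Production: E -> d | e | fA | cS
Examining each alternative for leading terminals:
  E -> d : first terminal = 'd'
  E -> e : first terminal = 'e'
  E -> fA : first terminal = 'f'
  E -> cS : first terminal = 'c'
FIRST(E) = {c, d, e, f}
Count: 4

4


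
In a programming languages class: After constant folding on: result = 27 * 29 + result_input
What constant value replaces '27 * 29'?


Identifying constant sub-expression:
  Original: result = 27 * 29 + result_input
  27 and 29 are both compile-time constants
  Evaluating: 27 * 29 = 783
  After folding: result = 783 + result_input

783


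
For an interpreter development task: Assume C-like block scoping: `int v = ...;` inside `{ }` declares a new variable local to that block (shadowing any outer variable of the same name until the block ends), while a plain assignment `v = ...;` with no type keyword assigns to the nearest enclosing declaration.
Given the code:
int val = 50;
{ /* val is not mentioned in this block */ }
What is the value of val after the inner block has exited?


Analyzing scoping rules:
Outer scope: declares val = 50
Inner block: val is neither redeclared nor assigned -> unchanged
After the block -> 50
Result: 50

50


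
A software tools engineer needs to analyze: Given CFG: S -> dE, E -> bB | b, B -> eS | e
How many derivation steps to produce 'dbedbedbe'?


Grammar: S -> dE, E -> bB | b, B -> eS | e
Deriving 'dbedbedbe':
Step 1: S -> dE => dE
Step 2: E -> bB => dbB
Step 3: B -> eS => dbeS
Step 4: S -> dE => dbedE
Step 5: E -> bB => dbedbB
Step 6: B -> eS => dbedbeS
Step 7: S -> dE => dbedbedE
Step 8: E -> bB => dbedbedbB
Step 9: B -> e => dbedbedbe
Total derivation steps: 9

9


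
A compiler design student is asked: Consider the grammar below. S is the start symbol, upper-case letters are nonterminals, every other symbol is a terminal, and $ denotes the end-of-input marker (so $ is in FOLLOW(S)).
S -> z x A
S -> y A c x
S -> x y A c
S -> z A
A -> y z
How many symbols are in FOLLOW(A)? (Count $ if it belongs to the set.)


S is the start symbol and does not occur in any rule body, so FOLLOW(S) = {$}.
Examining every occurrence of A in a rule body:
  S -> z x A : A is at the right end -> add FOLLOW(S) = {$}
  S -> y A c x : A is followed by terminal 'c' -> add 'c'
  S -> x y A c : A is followed by terminal 'c' -> add 'c' (already in the set)
  S -> z A : A is at the right end -> add FOLLOW(S) = {$} (already in the set)
  A -> y z : A does not occur in the body -> contributes nothing
FOLLOW(A) = {c, $}
Count: 2

2


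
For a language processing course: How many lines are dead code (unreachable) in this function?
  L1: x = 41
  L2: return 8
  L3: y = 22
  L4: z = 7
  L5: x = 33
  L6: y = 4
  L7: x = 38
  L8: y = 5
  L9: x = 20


Analyzing control flow:
  L1: reachable (before return)
  L2: reachable (return statement)
  L3: DEAD (after return at L2)
  L4: DEAD (after return at L2)
  L5: DEAD (after return at L2)
  L6: DEAD (after return at L2)
  L7: DEAD (after return at L2)
  L8: DEAD (after return at L2)
  L9: DEAD (after return at L2)
Return at L2, total lines = 9
Dead lines: L3 through L9
Count: 7

7


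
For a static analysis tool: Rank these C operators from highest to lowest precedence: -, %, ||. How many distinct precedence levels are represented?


Looking up precedence for each operator:
  - -> precedence 5
  % -> precedence 6
  || -> precedence 1
Sorted highest to lowest: %, -, ||
Distinct precedence values: [6, 5, 1]
Number of distinct levels: 3

3


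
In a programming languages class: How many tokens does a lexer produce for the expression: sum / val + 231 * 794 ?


Scanning 'sum / val + 231 * 794'
Token 1: 'sum' -> identifier
Token 2: '/' -> operator
Token 3: 'val' -> identifier
Token 4: '+' -> operator
Token 5: '231' -> integer_literal
Token 6: '*' -> operator
Token 7: '794' -> integer_literal
Total tokens: 7

7


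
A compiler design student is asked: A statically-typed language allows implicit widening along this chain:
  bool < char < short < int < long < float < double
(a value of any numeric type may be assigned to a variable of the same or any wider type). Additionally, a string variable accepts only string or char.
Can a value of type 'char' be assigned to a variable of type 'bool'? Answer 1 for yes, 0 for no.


Target variable type: bool
Source value type: char
Numeric ranks: char=1, bool=0
Widening allowed iff rank(source) <= rank(target): 1 <= 0? No
Result: 0

0


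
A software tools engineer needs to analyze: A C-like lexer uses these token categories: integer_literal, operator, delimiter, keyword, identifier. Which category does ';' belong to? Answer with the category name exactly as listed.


Token: ';'
Checking categories:
  identifier: no
  integer_literal: no
  operator: no
  keyword: no
  delimiter: YES
Category: delimiter

delimiter


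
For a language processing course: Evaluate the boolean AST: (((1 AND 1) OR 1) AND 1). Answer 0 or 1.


Step 1: Evaluate inner node
  1 AND 1 = 1
Step 2: Evaluate next node
  1 OR 1 = 1
Step 3: Evaluate root node
  1 AND 1 = 1

1


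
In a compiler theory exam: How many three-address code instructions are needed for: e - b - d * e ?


Expression: e - b - d * e
Generating three-address code (respecting * over +/- precedence):
  Instruction 1: t1 = d * e
  Instruction 2: t2 = e - b
  Instruction 3: t3 = t2 - t1
Total instructions: 3

3


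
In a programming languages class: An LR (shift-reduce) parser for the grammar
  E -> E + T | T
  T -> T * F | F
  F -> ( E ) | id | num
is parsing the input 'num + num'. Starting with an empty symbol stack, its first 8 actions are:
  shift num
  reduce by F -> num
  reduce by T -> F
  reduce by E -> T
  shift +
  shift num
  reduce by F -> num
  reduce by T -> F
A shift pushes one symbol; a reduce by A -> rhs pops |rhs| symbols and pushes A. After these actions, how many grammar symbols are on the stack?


Tracking the symbol stack through each action:
  Action 1: shift 'num' : push -> stack = [num] (size 1)
  Action 2: reduce by F -> num : pop 1, push F -> stack = [F] (size 1)
  Action 3: reduce by T -> F : pop 1, push T -> stack = [T] (size 1)
  Action 4: reduce by E -> T : pop 1, push E -> stack = [E] (size 1)
  Action 5: shift '+' : push -> stack = [E, +] (size 2)
  Action 6: shift 'num' : push -> stack = [E, +, num] (size 3)
  Action 7: reduce by F -> num : pop 1, push F -> stack = [E, +, F] (size 3)
  Action 8: reduce by T -> F : pop 1, push T -> stack = [E, +, T] (size 3)
Final stack size: 3

3


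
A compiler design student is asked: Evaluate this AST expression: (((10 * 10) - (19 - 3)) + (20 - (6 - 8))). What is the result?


Expression: (((10 * 10) - (19 - 3)) + (20 - (6 - 8)))
Evaluating step by step:
  10 * 10 = 100
  19 - 3 = 16
  100 - 16 = 84
  6 - 8 = -2
  20 - -2 = 22
  84 + 22 = 106
Result: 106

106


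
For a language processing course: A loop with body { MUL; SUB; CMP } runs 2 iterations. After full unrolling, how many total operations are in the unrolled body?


Loop body operations: MUL, SUB, CMP (3 ops per iteration)
Unrolling 2 iterations:
  Iteration 1: MUL, SUB, CMP (3 ops)
  Iteration 2: MUL, SUB, CMP (3 ops)
Total: 2 iterations * 3 ops/iter = 6 operations

6


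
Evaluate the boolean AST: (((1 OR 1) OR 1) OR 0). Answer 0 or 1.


Step 1: Evaluate inner node
  1 OR 1 = 1
Step 2: Evaluate next node
  1 OR 1 = 1
Step 3: Evaluate root node
  1 OR 0 = 1

1


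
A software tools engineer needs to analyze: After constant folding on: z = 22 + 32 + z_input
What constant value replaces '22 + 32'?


Identifying constant sub-expression:
  Original: z = 22 + 32 + z_input
  22 and 32 are both compile-time constants
  Evaluating: 22 + 32 = 54
  After folding: z = 54 + z_input

54


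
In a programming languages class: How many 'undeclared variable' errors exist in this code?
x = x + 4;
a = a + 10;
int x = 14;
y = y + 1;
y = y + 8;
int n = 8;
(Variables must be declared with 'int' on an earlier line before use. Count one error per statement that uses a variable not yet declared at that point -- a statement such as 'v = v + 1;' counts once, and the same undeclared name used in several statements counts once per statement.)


Scanning code line by line:
  Line 1: use 'x' -> ERROR (undeclared)
  Line 2: use 'a' -> ERROR (undeclared)
  Line 3: declare 'x' -> declared = ['x']
  Line 4: use 'y' -> ERROR (undeclared)
  Line 5: use 'y' -> ERROR (undeclared)
  Line 6: declare 'n' -> declared = ['n', 'x']
Total undeclared variable errors: 4

4


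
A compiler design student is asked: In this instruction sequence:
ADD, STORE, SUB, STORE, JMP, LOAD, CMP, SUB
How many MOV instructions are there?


Scanning instruction sequence for MOV:
  Position 1: ADD
  Position 2: STORE
  Position 3: SUB
  Position 4: STORE
  Position 5: JMP
  Position 6: LOAD
  Position 7: CMP
  Position 8: SUB
Matches at positions: []
Total MOV count: 0

0


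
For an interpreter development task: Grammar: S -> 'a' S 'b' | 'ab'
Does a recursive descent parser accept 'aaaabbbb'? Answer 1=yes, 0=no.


Grammar accepts strings of the form a^n b^n (n >= 1)
Word: 'aaaabbbb'
Counting: 4 a's and 4 b's
Check: 4 == 4? Yes
Derivation (S -> aSb applied 3 time(s), then S -> ab): S => aSb => aaSbb => aaaSbbb => aaaabbbb
Accepted

1


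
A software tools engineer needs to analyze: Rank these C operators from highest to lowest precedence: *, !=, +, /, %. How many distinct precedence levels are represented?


Looking up precedence for each operator:
  * -> precedence 6
  != -> precedence 3
  + -> precedence 5
  / -> precedence 6
  % -> precedence 6
Sorted highest to lowest: *, /, %, +, !=
Distinct precedence values: [6, 5, 3]
Number of distinct levels: 3

3


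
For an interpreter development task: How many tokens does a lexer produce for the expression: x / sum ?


Scanning 'x / sum'
Token 1: 'x' -> identifier
Token 2: '/' -> operator
Token 3: 'sum' -> identifier
Total tokens: 3

3


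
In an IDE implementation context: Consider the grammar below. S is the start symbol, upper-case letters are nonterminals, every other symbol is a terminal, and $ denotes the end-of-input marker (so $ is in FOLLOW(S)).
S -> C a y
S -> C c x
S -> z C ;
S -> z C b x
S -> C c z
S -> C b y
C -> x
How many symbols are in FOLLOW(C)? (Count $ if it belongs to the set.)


S is the start symbol and does not occur in any rule body, so FOLLOW(S) = {$}.
Examining every occurrence of C in a rule body:
  S -> C a y : C is followed by terminal 'a' -> add 'a'
  S -> C c x : C is followed by terminal 'c' -> add 'c'
  S -> z C ; : C is followed by terminal ';' -> add ';'
  S -> z C b x : C is followed by terminal 'b' -> add 'b'
  S -> C c z : C is followed by terminal 'c' -> add 'c' (already in the set)
  S -> C b y : C is followed by terminal 'b' -> add 'b' (already in the set)
  C -> x : C does not occur in the body -> contributes nothing
FOLLOW(C) = {;, a, b, c}
Count: 4

4


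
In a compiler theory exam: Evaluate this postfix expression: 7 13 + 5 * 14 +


Processing tokens left to right:
Push 7, Push 13
Pop 7 and 13, compute 7 + 13 = 20, push 20
Push 5
Pop 20 and 5, compute 20 * 5 = 100, push 100
Push 14
Pop 100 and 14, compute 100 + 14 = 114, push 114
Stack result: 114

114


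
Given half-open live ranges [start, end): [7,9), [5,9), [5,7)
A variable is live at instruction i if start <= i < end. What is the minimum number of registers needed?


Live ranges:
  Var0: [7, 9)
  Var1: [5, 9)
  Var2: [5, 7)
Sweep-line events (position, delta, active):
  pos=5 start -> active=1
  pos=5 start -> active=2
  pos=7 end -> active=1
  pos=7 start -> active=2
  pos=9 end -> active=1
  pos=9 end -> active=0
Maximum simultaneous active: 2
Minimum registers needed: 2

2


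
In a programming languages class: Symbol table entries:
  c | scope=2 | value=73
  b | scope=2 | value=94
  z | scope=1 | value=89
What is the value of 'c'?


Searching symbol table for 'c':
  c | scope=2 | value=73 <- MATCH
  b | scope=2 | value=94
  z | scope=1 | value=89
Found 'c' at scope 2 with value 73

73


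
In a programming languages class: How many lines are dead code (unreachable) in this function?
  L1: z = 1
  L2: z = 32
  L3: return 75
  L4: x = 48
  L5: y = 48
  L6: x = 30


Analyzing control flow:
  L1: reachable (before return)
  L2: reachable (before return)
  L3: reachable (return statement)
  L4: DEAD (after return at L3)
  L5: DEAD (after return at L3)
  L6: DEAD (after return at L3)
Return at L3, total lines = 6
Dead lines: L4 through L6
Count: 3

3


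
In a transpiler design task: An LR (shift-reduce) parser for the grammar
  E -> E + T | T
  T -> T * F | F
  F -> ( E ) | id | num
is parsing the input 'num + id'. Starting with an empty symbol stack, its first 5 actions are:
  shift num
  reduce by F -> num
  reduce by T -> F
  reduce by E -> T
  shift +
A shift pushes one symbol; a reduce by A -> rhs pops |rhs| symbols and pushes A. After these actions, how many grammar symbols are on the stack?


Tracking the symbol stack through each action:
  Action 1: shift 'num' : push -> stack = [num] (size 1)
  Action 2: reduce by F -> num : pop 1, push F -> stack = [F] (size 1)
  Action 3: reduce by T -> F : pop 1, push T -> stack = [T] (size 1)
  Action 4: reduce by E -> T : pop 1, push E -> stack = [E] (size 1)
  Action 5: shift '+' : push -> stack = [E, +] (size 2)
Final stack size: 2

2


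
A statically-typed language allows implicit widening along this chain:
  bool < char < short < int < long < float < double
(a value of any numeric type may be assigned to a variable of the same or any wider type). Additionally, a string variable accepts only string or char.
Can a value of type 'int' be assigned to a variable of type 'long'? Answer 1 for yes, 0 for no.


Target variable type: long
Source value type: int
Numeric ranks: int=3, long=4
Widening allowed iff rank(source) <= rank(target): 3 <= 4? Yes
Result: 1

1


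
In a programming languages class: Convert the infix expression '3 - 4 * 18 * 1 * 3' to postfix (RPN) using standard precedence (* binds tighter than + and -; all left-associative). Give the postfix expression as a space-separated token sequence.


Applying the shunting-yard algorithm:
  Operand 3 -> output
  Push '-' onto operator stack -> op-stack: [-]
  Operand 4 -> output
  Push '*' onto operator stack -> op-stack: [-, *]
  Operand 18 -> output
  See '*' (prec 2); top '*' (prec 2) >= it -> pop '*' to output
  Push '*' onto operator stack -> op-stack: [-, *]
  Operand 1 -> output
  See '*' (prec 2); top '*' (prec 2) >= it -> pop '*' to output
  Push '*' onto operator stack -> op-stack: [-, *]
  Operand 3 -> output
  End of input: pop '*' to output
  End of input: pop '-' to output
Postfix result: 3 4 18 * 1 * 3 * -

3 4 18 * 1 * 3 * -


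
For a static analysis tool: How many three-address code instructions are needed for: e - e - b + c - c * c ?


Expression: e - e - b + c - c * c
Generating three-address code (respecting * over +/- precedence):
  Instruction 1: t1 = c * c
  Instruction 2: t2 = e - e
  Instruction 3: t3 = t2 - b
  Instruction 4: t4 = t3 + c
  Instruction 5: t5 = t4 - t1
Total instructions: 5

5


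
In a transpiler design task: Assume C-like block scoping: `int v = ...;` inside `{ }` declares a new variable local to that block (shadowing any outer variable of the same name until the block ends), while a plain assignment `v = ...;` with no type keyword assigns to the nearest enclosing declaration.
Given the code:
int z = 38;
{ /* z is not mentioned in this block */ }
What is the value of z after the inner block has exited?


Analyzing scoping rules:
Outer scope: declares z = 38
Inner block: z is neither redeclared nor assigned -> unchanged
After the block -> 38
Result: 38

38


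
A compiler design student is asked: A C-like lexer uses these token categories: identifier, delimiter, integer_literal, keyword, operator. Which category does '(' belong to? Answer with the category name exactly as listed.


Token: '('
Checking categories:
  identifier: no
  integer_literal: no
  operator: no
  keyword: no
  delimiter: YES
Category: delimiter

delimiter


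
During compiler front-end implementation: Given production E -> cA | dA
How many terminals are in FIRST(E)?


Production: E -> cA | dA
Examining each alternative for leading terminals:
  E -> cA : first terminal = 'c'
  E -> dA : first terminal = 'd'
FIRST(E) = {c, d}
Count: 2

2


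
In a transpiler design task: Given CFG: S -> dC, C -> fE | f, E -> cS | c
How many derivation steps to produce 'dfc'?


Grammar: S -> dC, C -> fE | f, E -> cS | c
Deriving 'dfc':
Step 1: S -> dC => dC
Step 2: C -> fE => dfE
Step 3: E -> c => dfc
Total derivation steps: 3

3


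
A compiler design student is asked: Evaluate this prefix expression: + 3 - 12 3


Parsing prefix expression: + 3 - 12 3
Step 1: Innermost operation '- 12 3'
  12 - 3 = 9
Step 2: Outer operation '+ 3 [9]'
  3 + 9 = 12

12


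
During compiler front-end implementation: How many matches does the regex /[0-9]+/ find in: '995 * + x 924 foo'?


Pattern: /[0-9]+/ (int literals)
Input: '995 * + x 924 foo'
Scanning for matches:
  Match 1: '995'
  Match 2: '924'
Total matches: 2

2


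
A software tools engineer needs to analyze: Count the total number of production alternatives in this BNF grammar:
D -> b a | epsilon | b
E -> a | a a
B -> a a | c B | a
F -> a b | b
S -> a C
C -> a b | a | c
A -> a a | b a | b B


Counting alternatives per rule:
  D: 3 alternative(s)
  E: 2 alternative(s)
  B: 3 alternative(s)
  F: 2 alternative(s)
  S: 1 alternative(s)
  C: 3 alternative(s)
  A: 3 alternative(s)
Sum: 3 + 2 + 3 + 2 + 1 + 3 + 3 = 17

17


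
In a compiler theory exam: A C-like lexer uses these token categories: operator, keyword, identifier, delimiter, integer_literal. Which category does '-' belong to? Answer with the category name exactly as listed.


Token: '-'
Checking categories:
  identifier: no
  integer_literal: no
  operator: YES
  keyword: no
  delimiter: no
Category: operator

operator


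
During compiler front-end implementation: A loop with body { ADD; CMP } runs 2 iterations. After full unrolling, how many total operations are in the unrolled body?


Loop body operations: ADD, CMP (2 ops per iteration)
Unrolling 2 iterations:
  Iteration 1: ADD, CMP (2 ops)
  Iteration 2: ADD, CMP (2 ops)
Total: 2 iterations * 2 ops/iter = 4 operations

4


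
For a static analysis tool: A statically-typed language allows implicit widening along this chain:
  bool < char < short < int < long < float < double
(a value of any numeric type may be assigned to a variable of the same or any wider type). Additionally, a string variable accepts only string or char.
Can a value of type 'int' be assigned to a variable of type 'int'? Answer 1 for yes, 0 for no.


Target variable type: int
Source value type: int
Numeric ranks: int=3, int=3
Widening allowed iff rank(source) <= rank(target): 3 <= 3? Yes
Result: 1

1


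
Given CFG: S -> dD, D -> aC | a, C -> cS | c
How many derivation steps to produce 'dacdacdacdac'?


Grammar: S -> dD, D -> aC | a, C -> cS | c
Deriving 'dacdacdacdac':
Step 1: S -> dD => dD
Step 2: D -> aC => daC
Step 3: C -> cS => dacS
Step 4: S -> dD => dacdD
Step 5: D -> aC => dacdaC
Step 6: C -> cS => dacdacS
Step 7: S -> dD => dacdacdD
Step 8: D -> aC => dacdacdaC
Step 9: C -> cS => dacdacdacS
Step 10: S -> dD => dacdacdacdD
Step 11: D -> aC => dacdacdacdaC
Step 12: C -> c => dacdacdacdac
Total derivation steps: 12

12


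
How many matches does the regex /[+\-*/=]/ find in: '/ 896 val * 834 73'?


Pattern: /[+\-*/=]/ (operators)
Input: '/ 896 val * 834 73'
Scanning for matches:
  Match 1: '/'
  Match 2: '*'
Total matches: 2

2


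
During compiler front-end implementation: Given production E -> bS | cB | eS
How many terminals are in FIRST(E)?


Production: E -> bS | cB | eS
Examining each alternative for leading terminals:
  E -> bS : first terminal = 'b'
  E -> cB : first terminal = 'c'
  E -> eS : first terminal = 'e'
FIRST(E) = {b, c, e}
Count: 3

3


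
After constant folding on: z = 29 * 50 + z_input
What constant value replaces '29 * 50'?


Identifying constant sub-expression:
  Original: z = 29 * 50 + z_input
  29 and 50 are both compile-time constants
  Evaluating: 29 * 50 = 1450
  After folding: z = 1450 + z_input

1450


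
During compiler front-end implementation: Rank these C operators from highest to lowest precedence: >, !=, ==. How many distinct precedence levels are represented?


Looking up precedence for each operator:
  > -> precedence 4
  != -> precedence 3
  == -> precedence 3
Sorted highest to lowest: >, !=, ==
Distinct precedence values: [4, 3]
Number of distinct levels: 2

2


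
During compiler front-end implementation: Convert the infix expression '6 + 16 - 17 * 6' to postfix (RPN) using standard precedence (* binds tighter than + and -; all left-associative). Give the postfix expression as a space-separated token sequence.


Applying the shunting-yard algorithm:
  Operand 6 -> output
  Push '+' onto operator stack -> op-stack: [+]
  Operand 16 -> output
  See '-' (prec 1); top '+' (prec 1) >= it -> pop '+' to output
  Push '-' onto operator stack -> op-stack: [-]
  Operand 17 -> output
  Push '*' onto operator stack -> op-stack: [-, *]
  Operand 6 -> output
  End of input: pop '*' to output
  End of input: pop '-' to output
Postfix result: 6 16 + 17 6 * -

6 16 + 17 6 * -


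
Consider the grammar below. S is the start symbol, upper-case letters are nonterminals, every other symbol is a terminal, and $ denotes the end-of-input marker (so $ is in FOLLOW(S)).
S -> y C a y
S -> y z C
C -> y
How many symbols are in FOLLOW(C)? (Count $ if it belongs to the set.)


S is the start symbol and does not occur in any rule body, so FOLLOW(S) = {$}.
Examining every occurrence of C in a rule body:
  S -> y C a y : C is followed by terminal 'a' -> add 'a'
  S -> y z C : C is at the right end -> add FOLLOW(S) = {$}
  C -> y : C does not occur in the body -> contributes nothing
FOLLOW(C) = {a, $}
Count: 2

2


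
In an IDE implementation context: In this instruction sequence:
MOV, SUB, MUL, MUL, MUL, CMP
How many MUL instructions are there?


Scanning instruction sequence for MUL:
  Position 1: MOV
  Position 2: SUB
  Position 3: MUL <- MATCH
  Position 4: MUL <- MATCH
  Position 5: MUL <- MATCH
  Position 6: CMP
Matches at positions: [3, 4, 5]
Total MUL count: 3

3


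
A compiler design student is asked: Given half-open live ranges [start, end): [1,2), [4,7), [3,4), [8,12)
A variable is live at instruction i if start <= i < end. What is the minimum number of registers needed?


Live ranges:
  Var0: [1, 2)
  Var1: [4, 7)
  Var2: [3, 4)
  Var3: [8, 12)
Sweep-line events (position, delta, active):
  pos=1 start -> active=1
  pos=2 end -> active=0
  pos=3 start -> active=1
  pos=4 end -> active=0
  pos=4 start -> active=1
  pos=7 end -> active=0
  pos=8 start -> active=1
  pos=12 end -> active=0
Maximum simultaneous active: 1
Minimum registers needed: 1

1


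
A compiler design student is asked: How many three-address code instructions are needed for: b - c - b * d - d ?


Expression: b - c - b * d - d
Generating three-address code (respecting * over +/- precedence):
  Instruction 1: t1 = b * d
  Instruction 2: t2 = b - c
  Instruction 3: t3 = t2 - t1
  Instruction 4: t4 = t3 - d
Total instructions: 4

4


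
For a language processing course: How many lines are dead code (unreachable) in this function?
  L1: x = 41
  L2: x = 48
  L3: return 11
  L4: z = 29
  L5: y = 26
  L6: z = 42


Analyzing control flow:
  L1: reachable (before return)
  L2: reachable (before return)
  L3: reachable (return statement)
  L4: DEAD (after return at L3)
  L5: DEAD (after return at L3)
  L6: DEAD (after return at L3)
Return at L3, total lines = 6
Dead lines: L4 through L6
Count: 3

3


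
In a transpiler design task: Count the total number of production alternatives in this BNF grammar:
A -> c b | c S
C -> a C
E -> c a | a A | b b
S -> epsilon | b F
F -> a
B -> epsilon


Counting alternatives per rule:
  A: 2 alternative(s)
  C: 1 alternative(s)
  E: 3 alternative(s)
  S: 2 alternative(s)
  F: 1 alternative(s)
  B: 1 alternative(s)
Sum: 2 + 1 + 3 + 2 + 1 + 1 = 10

10


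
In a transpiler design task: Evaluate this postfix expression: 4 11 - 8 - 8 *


Processing tokens left to right:
Push 4, Push 11
Pop 4 and 11, compute 4 - 11 = -7, push -7
Push 8
Pop -7 and 8, compute -7 - 8 = -15, push -15
Push 8
Pop -15 and 8, compute -15 * 8 = -120, push -120
Stack result: -120

-120


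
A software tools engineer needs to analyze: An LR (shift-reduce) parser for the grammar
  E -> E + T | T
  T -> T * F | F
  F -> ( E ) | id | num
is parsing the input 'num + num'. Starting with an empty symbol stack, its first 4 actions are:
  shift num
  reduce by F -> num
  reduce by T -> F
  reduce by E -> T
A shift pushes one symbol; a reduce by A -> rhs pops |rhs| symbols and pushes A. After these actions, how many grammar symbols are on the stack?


Tracking the symbol stack through each action:
  Action 1: shift 'num' : push -> stack = [num] (size 1)
  Action 2: reduce by F -> num : pop 1, push F -> stack = [F] (size 1)
  Action 3: reduce by T -> F : pop 1, push T -> stack = [T] (size 1)
  Action 4: reduce by E -> T : pop 1, push E -> stack = [E] (size 1)
Final stack size: 1

1


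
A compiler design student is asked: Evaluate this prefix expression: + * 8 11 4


Parsing prefix expression: + * 8 11 4
Step 1: Innermost operation '* 8 11'
  8 * 11 = 88
Step 2: Outer operation '+ [88] 4'
  88 + 4 = 92

92


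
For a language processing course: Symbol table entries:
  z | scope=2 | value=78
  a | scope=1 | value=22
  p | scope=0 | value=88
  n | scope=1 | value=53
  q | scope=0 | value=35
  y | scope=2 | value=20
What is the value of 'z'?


Searching symbol table for 'z':
  z | scope=2 | value=78 <- MATCH
  a | scope=1 | value=22
  p | scope=0 | value=88
  n | scope=1 | value=53
  q | scope=0 | value=35
  y | scope=2 | value=20
Found 'z' at scope 2 with value 78

78


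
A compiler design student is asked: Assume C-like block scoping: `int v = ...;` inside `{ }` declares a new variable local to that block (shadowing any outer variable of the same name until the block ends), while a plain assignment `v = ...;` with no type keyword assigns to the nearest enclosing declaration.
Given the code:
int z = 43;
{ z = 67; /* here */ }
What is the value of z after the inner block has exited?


Analyzing scoping rules:
Outer scope: declares z = 43
Inner block: 'z = 67;' has no type keyword, so it is an assignment to the outer z (no shadowing)
The assignment changed the outer variable itself, so the new value persists after the block -> 67
Result: 67

67


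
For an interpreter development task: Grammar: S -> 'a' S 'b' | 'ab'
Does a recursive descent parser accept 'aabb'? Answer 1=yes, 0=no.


Grammar accepts strings of the form a^n b^n (n >= 1)
Word: 'aabb'
Counting: 2 a's and 2 b's
Check: 2 == 2? Yes
Derivation (S -> aSb applied 1 time(s), then S -> ab): S => aSb => aabb
Accepted

1


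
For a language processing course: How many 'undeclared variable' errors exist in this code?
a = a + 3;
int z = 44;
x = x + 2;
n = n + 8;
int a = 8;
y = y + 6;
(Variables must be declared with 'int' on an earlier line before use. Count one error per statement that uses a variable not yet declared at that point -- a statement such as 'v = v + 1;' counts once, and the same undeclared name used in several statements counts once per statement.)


Scanning code line by line:
  Line 1: use 'a' -> ERROR (undeclared)
  Line 2: declare 'z' -> declared = ['z']
  Line 3: use 'x' -> ERROR (undeclared)
  Line 4: use 'n' -> ERROR (undeclared)
  Line 5: declare 'a' -> declared = ['a', 'z']
  Line 6: use 'y' -> ERROR (undeclared)
Total undeclared variable errors: 4

4


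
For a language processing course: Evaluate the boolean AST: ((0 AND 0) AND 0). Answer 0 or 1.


Step 1: Evaluate inner node
  0 AND 0 = 0
Step 2: Evaluate root node
  0 AND 0 = 0

0


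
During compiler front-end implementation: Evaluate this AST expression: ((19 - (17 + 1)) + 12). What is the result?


Expression: ((19 - (17 + 1)) + 12)
Evaluating step by step:
  17 + 1 = 18
  19 - 18 = 1
  1 + 12 = 13
Result: 13

13


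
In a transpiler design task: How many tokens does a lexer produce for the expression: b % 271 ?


Scanning 'b % 271'
Token 1: 'b' -> identifier
Token 2: '%' -> operator
Token 3: '271' -> integer_literal
Total tokens: 3

3


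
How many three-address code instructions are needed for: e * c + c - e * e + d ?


Expression: e * c + c - e * e + d
Generating three-address code (respecting * over +/- precedence):
  Instruction 1: t1 = e * c
  Instruction 2: t2 = e * e
  Instruction 3: t3 = t1 + c
  Instruction 4: t4 = t3 - t2
  Instruction 5: t5 = t4 + d
Total instructions: 5

5


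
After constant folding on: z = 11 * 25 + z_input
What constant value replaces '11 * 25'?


Identifying constant sub-expression:
  Original: z = 11 * 25 + z_input
  11 and 25 are both compile-time constants
  Evaluating: 11 * 25 = 275
  After folding: z = 275 + z_input

275


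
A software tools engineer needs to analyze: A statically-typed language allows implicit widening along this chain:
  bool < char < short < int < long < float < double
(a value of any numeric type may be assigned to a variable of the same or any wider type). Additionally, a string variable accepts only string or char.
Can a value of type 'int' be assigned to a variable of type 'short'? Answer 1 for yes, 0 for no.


Target variable type: short
Source value type: int
Numeric ranks: int=3, short=2
Widening allowed iff rank(source) <= rank(target): 3 <= 2? No
Result: 0

0


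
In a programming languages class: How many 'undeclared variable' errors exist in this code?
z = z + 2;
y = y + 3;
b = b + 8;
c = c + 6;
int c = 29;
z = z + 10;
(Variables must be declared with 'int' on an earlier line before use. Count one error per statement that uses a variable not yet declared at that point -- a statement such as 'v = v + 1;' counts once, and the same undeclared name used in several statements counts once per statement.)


Scanning code line by line:
  Line 1: use 'z' -> ERROR (undeclared)
  Line 2: use 'y' -> ERROR (undeclared)
  Line 3: use 'b' -> ERROR (undeclared)
  Line 4: use 'c' -> ERROR (undeclared)
  Line 5: declare 'c' -> declared = ['c']
  Line 6: use 'z' -> ERROR (undeclared)
Total undeclared variable errors: 5

5


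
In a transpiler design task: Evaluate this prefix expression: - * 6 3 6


Parsing prefix expression: - * 6 3 6
Step 1: Innermost operation '* 6 3'
  6 * 3 = 18
Step 2: Outer operation '- [18] 6'
  18 - 6 = 12

12


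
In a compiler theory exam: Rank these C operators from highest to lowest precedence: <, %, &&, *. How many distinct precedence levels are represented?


Looking up precedence for each operator:
  < -> precedence 4
  % -> precedence 6
  && -> precedence 2
  * -> precedence 6
Sorted highest to lowest: %, *, <, &&
Distinct precedence values: [6, 4, 2]
Number of distinct levels: 3

3


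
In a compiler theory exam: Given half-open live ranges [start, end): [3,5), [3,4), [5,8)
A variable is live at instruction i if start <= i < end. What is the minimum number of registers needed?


Live ranges:
  Var0: [3, 5)
  Var1: [3, 4)
  Var2: [5, 8)
Sweep-line events (position, delta, active):
  pos=3 start -> active=1
  pos=3 start -> active=2
  pos=4 end -> active=1
  pos=5 end -> active=0
  pos=5 start -> active=1
  pos=8 end -> active=0
Maximum simultaneous active: 2
Minimum registers needed: 2

2


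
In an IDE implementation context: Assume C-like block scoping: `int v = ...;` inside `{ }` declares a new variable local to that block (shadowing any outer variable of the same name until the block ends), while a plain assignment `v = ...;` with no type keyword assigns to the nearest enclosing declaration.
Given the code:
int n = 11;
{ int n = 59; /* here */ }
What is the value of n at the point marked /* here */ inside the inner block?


Analyzing scoping rules:
Outer scope: declares n = 11
Inner block: 'int n = 59;' declares a NEW n that shadows the outer one
Inside the block the inner declaration is in scope -> 59
Result: 59

59


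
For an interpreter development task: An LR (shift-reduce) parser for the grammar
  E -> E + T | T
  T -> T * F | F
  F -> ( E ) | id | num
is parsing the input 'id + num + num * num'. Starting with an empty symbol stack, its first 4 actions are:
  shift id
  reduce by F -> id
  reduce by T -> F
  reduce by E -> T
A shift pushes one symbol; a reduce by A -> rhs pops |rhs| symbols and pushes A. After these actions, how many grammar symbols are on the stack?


Tracking the symbol stack through each action:
  Action 1: shift 'id' : push -> stack = [id] (size 1)
  Action 2: reduce by F -> id : pop 1, push F -> stack = [F] (size 1)
  Action 3: reduce by T -> F : pop 1, push T -> stack = [T] (size 1)
  Action 4: reduce by E -> T : pop 1, push E -> stack = [E] (size 1)
Final stack size: 1

1


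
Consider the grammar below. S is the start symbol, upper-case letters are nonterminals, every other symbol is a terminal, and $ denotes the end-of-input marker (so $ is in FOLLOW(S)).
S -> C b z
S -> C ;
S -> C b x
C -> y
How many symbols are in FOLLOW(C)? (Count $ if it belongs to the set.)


S is the start symbol and does not occur in any rule body, so FOLLOW(S) = {$}.
Examining every occurrence of C in a rule body:
  S -> C b z : C is followed by terminal 'b' -> add 'b'
  S -> C ; : C is followed by terminal ';' -> add ';'
  S -> C b x : C is followed by terminal 'b' -> add 'b' (already in the set)
  C -> y : C does not occur in the body -> contributes nothing
FOLLOW(C) = {;, b}
Count: 2

2
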